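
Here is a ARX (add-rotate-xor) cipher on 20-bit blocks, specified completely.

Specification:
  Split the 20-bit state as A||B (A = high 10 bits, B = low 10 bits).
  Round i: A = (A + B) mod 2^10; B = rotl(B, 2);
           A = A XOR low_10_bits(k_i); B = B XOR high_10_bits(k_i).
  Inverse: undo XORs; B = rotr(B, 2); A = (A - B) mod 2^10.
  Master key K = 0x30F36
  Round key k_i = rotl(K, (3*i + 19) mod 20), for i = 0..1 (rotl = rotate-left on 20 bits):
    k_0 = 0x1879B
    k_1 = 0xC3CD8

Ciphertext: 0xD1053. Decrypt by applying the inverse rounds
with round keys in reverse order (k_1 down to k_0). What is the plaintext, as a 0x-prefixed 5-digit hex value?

0xCC62D

s_0 = ciphertext = 0xD1053
s_1 = InvRound(s_0, k_1) = 0xB14D7
s_2 = InvRound(s_1, k_0) = 0xCC62D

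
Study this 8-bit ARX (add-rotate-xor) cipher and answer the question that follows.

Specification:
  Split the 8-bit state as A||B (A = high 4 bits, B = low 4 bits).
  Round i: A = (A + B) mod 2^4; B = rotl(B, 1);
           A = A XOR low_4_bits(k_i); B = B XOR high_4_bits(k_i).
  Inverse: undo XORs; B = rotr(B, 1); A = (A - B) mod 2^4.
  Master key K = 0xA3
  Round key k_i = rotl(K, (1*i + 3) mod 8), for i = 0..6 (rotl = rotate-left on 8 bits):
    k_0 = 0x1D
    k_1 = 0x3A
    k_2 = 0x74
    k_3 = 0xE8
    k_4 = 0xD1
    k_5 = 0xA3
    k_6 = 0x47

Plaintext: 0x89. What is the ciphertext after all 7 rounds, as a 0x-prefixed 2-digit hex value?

s_0 = plaintext = 0x89
s_1 = Round(s_0, k_0) = 0xC2
s_2 = Round(s_1, k_1) = 0x47
s_3 = Round(s_2, k_2) = 0xF9
s_4 = Round(s_3, k_3) = 0x0D
s_5 = Round(s_4, k_4) = 0xC6
s_6 = Round(s_5, k_5) = 0x16
s_7 = Round(s_6, k_6) = 0x08

0x08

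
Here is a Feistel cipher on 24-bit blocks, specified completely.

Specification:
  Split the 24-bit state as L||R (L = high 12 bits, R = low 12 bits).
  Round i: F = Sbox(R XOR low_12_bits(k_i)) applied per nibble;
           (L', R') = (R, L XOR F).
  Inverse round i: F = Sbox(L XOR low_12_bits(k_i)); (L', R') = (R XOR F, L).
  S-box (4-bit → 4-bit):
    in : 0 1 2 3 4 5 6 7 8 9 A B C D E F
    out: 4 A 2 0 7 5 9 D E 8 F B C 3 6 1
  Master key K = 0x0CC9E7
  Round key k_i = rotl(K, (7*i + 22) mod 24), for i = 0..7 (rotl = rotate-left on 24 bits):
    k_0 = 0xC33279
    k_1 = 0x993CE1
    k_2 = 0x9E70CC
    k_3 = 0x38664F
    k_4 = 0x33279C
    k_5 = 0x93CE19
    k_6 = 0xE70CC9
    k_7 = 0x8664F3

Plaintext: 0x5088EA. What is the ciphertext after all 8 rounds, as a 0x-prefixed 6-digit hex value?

s_0 = plaintext = 0x5088EA
s_1 = Round(s_0, k_0) = 0x8EAA88
s_2 = Round(s_1, k_1) = 0xA88172
s_3 = Round(s_2, k_2) = 0x17203E
s_4 = Round(s_3, k_3) = 0x03E8A8
s_5 = Round(s_4, k_4) = 0x8A8139
s_6 = Round(s_5, k_5) = 0x13998C
s_7 = Round(s_6, k_6) = 0x98C44C
s_8 = Round(s_7, k_7) = 0x44CD3D

0x44CD3D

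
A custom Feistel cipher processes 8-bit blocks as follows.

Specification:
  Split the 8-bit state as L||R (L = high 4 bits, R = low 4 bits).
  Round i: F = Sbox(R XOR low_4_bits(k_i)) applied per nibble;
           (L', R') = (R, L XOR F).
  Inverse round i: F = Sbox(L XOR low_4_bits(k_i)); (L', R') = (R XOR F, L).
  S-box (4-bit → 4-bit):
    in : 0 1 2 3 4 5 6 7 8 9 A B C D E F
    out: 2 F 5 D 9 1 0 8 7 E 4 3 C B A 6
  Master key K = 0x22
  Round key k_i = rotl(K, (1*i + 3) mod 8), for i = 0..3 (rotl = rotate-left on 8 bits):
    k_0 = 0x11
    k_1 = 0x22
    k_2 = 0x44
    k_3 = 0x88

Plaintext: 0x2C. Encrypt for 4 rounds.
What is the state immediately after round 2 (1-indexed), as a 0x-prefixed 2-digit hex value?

s_0 = plaintext = 0x2C
s_1 = Round(s_0, k_0) = 0xC9
s_2 = Round(s_1, k_1) = 0x9F
s_3 = Round(s_2, k_2) = 0xFA
s_4 = Round(s_3, k_3) = 0xAA

0x9F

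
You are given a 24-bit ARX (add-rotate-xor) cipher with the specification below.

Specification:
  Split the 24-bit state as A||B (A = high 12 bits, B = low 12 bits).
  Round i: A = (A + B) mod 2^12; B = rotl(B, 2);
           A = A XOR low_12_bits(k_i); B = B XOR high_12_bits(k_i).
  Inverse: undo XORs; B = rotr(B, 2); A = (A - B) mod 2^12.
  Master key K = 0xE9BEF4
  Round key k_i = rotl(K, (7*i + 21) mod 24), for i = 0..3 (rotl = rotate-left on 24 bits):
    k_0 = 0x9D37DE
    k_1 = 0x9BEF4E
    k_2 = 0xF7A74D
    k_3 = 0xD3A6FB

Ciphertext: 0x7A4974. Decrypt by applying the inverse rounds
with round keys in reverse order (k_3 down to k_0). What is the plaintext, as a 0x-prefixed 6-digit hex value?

0xA48AB6

s_0 = ciphertext = 0x7A4974
s_1 = InvRound(s_0, k_3) = 0x84C913
s_2 = InvRound(s_1, k_2) = 0x96759A
s_3 = InvRound(s_2, k_1) = 0x320309
s_4 = InvRound(s_3, k_0) = 0xA48AB6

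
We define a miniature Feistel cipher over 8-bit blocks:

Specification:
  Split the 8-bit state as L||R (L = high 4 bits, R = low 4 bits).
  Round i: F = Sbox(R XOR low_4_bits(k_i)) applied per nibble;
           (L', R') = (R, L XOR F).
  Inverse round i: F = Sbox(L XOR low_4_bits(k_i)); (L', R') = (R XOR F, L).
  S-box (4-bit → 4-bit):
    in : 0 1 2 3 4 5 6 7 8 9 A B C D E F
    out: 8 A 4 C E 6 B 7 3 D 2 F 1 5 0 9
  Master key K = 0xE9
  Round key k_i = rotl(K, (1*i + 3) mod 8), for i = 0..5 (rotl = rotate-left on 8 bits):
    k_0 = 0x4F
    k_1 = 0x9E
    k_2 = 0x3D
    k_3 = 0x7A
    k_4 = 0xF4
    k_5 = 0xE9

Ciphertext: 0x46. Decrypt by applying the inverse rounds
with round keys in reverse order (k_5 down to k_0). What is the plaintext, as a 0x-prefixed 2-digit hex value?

s_0 = ciphertext = 0x46
s_1 = InvRound(s_0, k_5) = 0x34
s_2 = InvRound(s_1, k_4) = 0x33
s_3 = InvRound(s_2, k_3) = 0xE3
s_4 = InvRound(s_3, k_2) = 0xFE
s_5 = InvRound(s_4, k_1) = 0x4F
s_6 = InvRound(s_5, k_0) = 0x04

0x04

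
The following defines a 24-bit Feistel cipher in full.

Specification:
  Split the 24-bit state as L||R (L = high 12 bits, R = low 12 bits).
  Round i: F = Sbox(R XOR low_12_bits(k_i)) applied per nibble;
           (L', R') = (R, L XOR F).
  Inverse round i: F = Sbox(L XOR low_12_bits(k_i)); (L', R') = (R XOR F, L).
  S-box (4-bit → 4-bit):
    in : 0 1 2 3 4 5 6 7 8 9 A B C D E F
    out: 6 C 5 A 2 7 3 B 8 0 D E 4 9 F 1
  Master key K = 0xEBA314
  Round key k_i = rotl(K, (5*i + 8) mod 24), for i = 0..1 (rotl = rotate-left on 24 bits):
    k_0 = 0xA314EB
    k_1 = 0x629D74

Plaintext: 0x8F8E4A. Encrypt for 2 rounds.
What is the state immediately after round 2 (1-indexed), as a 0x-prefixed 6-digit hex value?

s_0 = plaintext = 0x8F8E4A
s_1 = Round(s_0, k_0) = 0xE4A524
s_2 = Round(s_1, k_1) = 0x52463C

0x52463C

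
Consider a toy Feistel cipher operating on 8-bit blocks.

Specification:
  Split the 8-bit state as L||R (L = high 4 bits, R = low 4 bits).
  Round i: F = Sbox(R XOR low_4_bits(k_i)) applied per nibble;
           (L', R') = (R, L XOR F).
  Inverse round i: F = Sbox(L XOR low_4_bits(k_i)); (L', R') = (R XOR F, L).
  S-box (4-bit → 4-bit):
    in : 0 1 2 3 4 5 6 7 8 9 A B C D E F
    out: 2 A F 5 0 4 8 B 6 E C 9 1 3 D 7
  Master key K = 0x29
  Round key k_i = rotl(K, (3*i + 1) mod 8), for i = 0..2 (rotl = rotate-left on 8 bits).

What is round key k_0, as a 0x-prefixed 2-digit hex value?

0x52

K = 0x29
k_0 = rotl(K, (3*0+1) mod 8) = rotl(K, 1) = 0x52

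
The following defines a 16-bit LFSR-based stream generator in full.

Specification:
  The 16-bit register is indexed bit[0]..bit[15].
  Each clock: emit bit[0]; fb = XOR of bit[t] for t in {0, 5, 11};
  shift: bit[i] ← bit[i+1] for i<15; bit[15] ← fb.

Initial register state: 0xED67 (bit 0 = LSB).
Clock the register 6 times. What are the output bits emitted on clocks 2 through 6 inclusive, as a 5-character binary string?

11001

reg_0 = 0xED67
clock 1: out=1, reg = 0xF6B3
clock 2: out=1, reg = 0x7B59
clock 3: out=1, reg = 0x3DAC
clock 4: out=0, reg = 0x1ED6
clock 5: out=0, reg = 0x8F6B
clock 6: out=1, reg = 0xC7B5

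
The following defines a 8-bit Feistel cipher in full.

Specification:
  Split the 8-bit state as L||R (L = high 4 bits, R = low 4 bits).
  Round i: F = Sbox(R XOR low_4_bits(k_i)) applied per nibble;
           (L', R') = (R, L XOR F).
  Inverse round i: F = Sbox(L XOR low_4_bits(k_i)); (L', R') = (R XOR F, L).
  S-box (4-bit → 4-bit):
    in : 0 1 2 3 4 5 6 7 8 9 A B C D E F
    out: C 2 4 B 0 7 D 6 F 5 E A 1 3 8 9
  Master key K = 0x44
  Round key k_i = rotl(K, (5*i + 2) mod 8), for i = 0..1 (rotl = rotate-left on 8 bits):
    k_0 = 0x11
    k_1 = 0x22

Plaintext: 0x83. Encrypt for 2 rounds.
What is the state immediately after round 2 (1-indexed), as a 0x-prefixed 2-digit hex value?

0xCB

s_0 = plaintext = 0x83
s_1 = Round(s_0, k_0) = 0x3C
s_2 = Round(s_1, k_1) = 0xCB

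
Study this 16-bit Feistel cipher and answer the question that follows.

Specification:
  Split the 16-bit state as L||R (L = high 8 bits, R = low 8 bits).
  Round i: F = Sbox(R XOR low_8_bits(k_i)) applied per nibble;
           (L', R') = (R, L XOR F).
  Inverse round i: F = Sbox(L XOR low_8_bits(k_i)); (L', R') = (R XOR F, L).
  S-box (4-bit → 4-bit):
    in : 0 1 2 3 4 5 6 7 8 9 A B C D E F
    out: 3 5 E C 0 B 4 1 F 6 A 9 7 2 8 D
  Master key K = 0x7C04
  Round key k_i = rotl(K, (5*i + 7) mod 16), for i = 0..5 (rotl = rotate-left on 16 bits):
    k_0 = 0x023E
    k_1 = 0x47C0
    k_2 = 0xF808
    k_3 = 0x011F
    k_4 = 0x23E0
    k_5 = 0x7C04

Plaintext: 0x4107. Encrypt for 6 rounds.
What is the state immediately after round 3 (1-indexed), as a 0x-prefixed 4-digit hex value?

0x06BF

s_0 = plaintext = 0x4107
s_1 = Round(s_0, k_0) = 0x0787
s_2 = Round(s_1, k_1) = 0x8706
s_3 = Round(s_2, k_2) = 0x06BF
s_4 = Round(s_3, k_3) = 0xBFA5
s_5 = Round(s_4, k_4) = 0xA5B4
s_6 = Round(s_5, k_5) = 0xB436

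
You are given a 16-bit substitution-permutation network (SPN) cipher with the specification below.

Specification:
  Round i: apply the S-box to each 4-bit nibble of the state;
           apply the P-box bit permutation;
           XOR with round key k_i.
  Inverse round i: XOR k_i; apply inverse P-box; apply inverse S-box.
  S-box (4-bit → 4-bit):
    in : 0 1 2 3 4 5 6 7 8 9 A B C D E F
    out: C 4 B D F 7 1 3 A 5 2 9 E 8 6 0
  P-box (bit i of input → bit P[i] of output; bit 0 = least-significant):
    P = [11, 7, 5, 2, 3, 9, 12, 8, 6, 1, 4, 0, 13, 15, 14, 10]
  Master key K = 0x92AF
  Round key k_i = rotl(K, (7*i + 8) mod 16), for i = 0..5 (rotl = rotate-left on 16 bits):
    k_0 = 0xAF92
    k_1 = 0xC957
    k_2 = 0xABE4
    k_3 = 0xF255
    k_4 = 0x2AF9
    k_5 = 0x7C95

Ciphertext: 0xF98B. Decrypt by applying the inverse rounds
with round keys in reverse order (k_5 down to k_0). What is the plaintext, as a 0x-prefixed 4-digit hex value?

s_0 = ciphertext = 0xF98B
s_1 = InvRound(s_0, k_5) = 0x8EBD
s_2 = InvRound(s_1, k_4) = 0x26FD
s_3 = InvRound(s_2, k_3) = 0xCF9E
s_4 = InvRound(s_3, k_2) = 0x3561
s_5 = InvRound(s_4, k_1) = 0x4E13
s_6 = InvRound(s_5, k_0) = 0x5DDA

0x5DDA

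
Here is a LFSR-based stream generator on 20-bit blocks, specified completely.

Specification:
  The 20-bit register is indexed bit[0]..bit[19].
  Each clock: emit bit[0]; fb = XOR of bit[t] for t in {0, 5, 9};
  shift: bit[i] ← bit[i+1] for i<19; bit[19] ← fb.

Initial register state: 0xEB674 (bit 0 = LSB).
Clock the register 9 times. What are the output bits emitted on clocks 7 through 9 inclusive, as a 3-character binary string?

reg_0 = 0xEB674
clock 1: out=0, reg = 0x75B3A
clock 2: out=0, reg = 0x3AD9D
clock 3: out=1, reg = 0x9D6CE
clock 4: out=0, reg = 0xCEB67
clock 5: out=1, reg = 0xE75B3
clock 6: out=1, reg = 0x73AD9
clock 7: out=1, reg = 0x39D6C
clock 8: out=0, reg = 0x9CEB6
clock 9: out=0, reg = 0x4E75B

100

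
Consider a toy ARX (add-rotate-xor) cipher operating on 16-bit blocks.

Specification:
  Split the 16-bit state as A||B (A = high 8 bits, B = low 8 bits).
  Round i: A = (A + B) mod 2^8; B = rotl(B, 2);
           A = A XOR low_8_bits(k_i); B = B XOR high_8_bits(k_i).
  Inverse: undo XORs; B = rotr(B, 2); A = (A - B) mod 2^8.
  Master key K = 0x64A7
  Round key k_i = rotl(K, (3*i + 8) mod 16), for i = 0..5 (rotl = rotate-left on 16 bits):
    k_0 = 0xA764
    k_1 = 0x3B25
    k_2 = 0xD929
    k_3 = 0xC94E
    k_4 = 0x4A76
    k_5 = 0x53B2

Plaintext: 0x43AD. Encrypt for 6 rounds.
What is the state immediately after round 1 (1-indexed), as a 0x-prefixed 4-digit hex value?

0x9411

s_0 = plaintext = 0x43AD
s_1 = Round(s_0, k_0) = 0x9411
s_2 = Round(s_1, k_1) = 0x807F
s_3 = Round(s_2, k_2) = 0xD624
s_4 = Round(s_3, k_3) = 0xB459
s_5 = Round(s_4, k_4) = 0x7B2F
s_6 = Round(s_5, k_5) = 0x18EF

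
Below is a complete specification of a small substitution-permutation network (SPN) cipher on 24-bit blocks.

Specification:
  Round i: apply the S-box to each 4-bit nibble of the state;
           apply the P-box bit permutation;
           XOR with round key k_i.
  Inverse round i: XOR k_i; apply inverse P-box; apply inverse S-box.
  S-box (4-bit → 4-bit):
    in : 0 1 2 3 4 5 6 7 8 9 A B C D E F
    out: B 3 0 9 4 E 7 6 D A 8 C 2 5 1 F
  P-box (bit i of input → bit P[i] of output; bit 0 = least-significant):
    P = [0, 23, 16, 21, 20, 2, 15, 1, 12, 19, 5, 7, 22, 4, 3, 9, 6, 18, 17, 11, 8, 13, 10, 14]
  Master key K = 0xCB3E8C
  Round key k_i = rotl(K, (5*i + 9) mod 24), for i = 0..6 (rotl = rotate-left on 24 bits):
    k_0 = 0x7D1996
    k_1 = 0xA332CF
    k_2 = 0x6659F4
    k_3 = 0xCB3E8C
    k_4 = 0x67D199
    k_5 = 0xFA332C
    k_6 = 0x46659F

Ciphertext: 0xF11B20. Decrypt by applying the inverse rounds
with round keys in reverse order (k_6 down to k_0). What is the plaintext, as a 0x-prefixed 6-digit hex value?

s_0 = ciphertext = 0xF11B20
s_1 = InvRound(s_0, k_6) = 0x55580F
s_2 = InvRound(s_1, k_5) = 0x05A7AF
s_3 = InvRound(s_2, k_4) = 0x540D9A
s_4 = InvRound(s_3, k_3) = 0x179107
s_5 = InvRound(s_4, k_2) = 0xA31B88
s_6 = InvRound(s_5, k_1) = 0x13229E
s_7 = InvRound(s_6, k_0) = 0x15812A

0x15812A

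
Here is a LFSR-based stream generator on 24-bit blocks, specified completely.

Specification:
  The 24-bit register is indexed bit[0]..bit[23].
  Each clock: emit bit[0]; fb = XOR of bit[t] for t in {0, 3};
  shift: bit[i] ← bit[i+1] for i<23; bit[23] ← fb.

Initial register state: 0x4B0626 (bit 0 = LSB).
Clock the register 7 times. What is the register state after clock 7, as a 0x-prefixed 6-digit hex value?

reg_0 = 0x4B0626
clock 1: out=0, reg = 0x258313
clock 2: out=1, reg = 0x92C189
clock 3: out=1, reg = 0x4960C4
clock 4: out=0, reg = 0x24B062
clock 5: out=0, reg = 0x125831
clock 6: out=1, reg = 0x892C18
clock 7: out=0, reg = 0xC4960C

0xC4960C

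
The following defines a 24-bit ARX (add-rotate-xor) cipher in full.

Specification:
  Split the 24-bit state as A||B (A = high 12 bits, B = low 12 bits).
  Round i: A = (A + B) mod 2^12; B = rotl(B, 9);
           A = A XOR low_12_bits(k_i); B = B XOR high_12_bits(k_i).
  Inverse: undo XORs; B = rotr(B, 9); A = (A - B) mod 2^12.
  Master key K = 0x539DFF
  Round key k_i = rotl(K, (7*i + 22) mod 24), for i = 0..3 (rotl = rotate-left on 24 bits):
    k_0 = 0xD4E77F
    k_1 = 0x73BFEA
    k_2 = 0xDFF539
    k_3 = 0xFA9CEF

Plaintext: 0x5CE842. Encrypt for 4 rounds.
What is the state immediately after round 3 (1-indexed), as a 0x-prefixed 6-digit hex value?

0xDABAB9

s_0 = plaintext = 0x5CE842
s_1 = Round(s_0, k_0) = 0x96F846
s_2 = Round(s_1, k_1) = 0xE5FA33
s_3 = Round(s_2, k_2) = 0xDABAB9
s_4 = Round(s_3, k_3) = 0x48BCFE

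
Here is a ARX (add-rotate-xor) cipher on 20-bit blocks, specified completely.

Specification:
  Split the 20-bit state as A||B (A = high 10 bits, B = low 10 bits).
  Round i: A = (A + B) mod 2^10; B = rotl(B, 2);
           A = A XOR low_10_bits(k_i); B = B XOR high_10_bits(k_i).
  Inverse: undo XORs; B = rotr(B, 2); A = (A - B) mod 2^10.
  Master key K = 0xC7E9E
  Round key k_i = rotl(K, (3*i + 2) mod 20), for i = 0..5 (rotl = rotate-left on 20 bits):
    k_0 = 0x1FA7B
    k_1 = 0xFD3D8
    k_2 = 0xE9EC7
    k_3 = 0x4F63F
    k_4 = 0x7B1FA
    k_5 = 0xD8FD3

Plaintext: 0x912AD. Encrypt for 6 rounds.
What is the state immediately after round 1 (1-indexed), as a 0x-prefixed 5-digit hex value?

0xA2AC8

s_0 = plaintext = 0x912AD
s_1 = Round(s_0, k_0) = 0xA2AC8
s_2 = Round(s_1, k_1) = 0xA28D6
s_3 = Round(s_2, k_2) = 0x69CFF
s_4 = Round(s_3, k_3) = 0x266C1
s_5 = Round(s_4, k_4) = 0xA82EA
s_6 = Round(s_5, k_5) = 0x964C9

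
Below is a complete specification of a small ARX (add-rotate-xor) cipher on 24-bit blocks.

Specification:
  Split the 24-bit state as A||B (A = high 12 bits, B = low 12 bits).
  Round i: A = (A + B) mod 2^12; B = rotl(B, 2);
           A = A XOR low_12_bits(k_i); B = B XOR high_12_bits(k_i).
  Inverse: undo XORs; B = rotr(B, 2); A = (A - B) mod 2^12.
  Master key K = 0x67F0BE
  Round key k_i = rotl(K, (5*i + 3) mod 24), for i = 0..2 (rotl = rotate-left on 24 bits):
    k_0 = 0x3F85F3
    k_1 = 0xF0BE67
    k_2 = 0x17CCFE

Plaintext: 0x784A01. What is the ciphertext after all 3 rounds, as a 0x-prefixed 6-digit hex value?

s_0 = plaintext = 0x784A01
s_1 = Round(s_0, k_0) = 0x476BFE
s_2 = Round(s_1, k_1) = 0xE130F1
s_3 = Round(s_2, k_2) = 0x3FA2B8

0x3FA2B8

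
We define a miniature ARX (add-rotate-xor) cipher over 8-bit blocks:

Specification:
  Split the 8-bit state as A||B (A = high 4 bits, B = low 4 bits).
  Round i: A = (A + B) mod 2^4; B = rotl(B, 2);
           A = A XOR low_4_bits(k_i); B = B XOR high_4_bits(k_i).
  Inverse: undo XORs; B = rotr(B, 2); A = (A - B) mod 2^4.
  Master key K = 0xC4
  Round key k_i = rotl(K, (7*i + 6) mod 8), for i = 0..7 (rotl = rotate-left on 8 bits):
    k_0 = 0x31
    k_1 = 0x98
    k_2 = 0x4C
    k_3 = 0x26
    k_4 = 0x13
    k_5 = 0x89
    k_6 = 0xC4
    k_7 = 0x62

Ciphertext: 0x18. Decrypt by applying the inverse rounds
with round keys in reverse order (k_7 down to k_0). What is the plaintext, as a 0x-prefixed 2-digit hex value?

0x77

s_0 = ciphertext = 0x18
s_1 = InvRound(s_0, k_7) = 0x8B
s_2 = InvRound(s_1, k_6) = 0xFD
s_3 = InvRound(s_2, k_5) = 0x15
s_4 = InvRound(s_3, k_4) = 0x11
s_5 = InvRound(s_4, k_3) = 0xBC
s_6 = InvRound(s_5, k_2) = 0x52
s_7 = InvRound(s_6, k_1) = 0xFE
s_8 = InvRound(s_7, k_0) = 0x77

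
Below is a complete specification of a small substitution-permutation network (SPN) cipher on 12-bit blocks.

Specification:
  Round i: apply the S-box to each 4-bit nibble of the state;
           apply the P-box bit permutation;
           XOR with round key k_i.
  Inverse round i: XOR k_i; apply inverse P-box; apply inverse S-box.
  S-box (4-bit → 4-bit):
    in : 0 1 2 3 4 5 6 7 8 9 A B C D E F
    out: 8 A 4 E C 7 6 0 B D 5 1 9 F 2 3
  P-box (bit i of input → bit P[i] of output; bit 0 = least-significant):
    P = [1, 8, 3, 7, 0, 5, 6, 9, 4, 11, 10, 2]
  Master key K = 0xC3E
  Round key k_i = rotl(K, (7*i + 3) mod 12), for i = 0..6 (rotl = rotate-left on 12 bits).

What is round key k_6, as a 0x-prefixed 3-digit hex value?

K = 0xC3E
k_0 = rotl(K, (7*0+3) mod 12) = rotl(K, 3) = 0x1F6
k_1 = rotl(K, (7*1+3) mod 12) = rotl(K, 10) = 0xB0F
k_2 = rotl(K, (7*2+3) mod 12) = rotl(K, 5) = 0x7D8
k_3 = rotl(K, (7*3+3) mod 12) = rotl(K, 0) = 0xC3E
k_4 = rotl(K, (7*4+3) mod 12) = rotl(K, 7) = 0xF61
k_5 = rotl(K, (7*5+3) mod 12) = rotl(K, 2) = 0x0FB
k_6 = rotl(K, (7*6+3) mod 12) = rotl(K, 9) = 0xD87

0xD87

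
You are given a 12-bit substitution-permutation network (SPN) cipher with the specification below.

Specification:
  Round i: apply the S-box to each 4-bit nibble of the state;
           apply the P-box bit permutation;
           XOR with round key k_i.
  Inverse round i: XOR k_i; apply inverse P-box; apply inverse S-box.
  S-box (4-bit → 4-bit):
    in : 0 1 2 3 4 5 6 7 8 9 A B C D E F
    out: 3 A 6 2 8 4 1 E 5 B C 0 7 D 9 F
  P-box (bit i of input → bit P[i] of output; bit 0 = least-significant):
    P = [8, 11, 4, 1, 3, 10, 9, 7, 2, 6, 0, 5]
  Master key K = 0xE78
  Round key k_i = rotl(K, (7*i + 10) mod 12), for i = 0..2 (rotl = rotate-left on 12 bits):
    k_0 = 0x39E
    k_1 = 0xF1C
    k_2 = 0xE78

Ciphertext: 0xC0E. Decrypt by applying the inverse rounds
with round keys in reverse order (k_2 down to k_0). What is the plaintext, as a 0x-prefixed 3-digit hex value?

0x4DD

s_0 = ciphertext = 0xC0E
s_1 = InvRound(s_0, k_2) = 0x95A
s_2 = InvRound(s_1, k_1) = 0x024
s_3 = InvRound(s_2, k_0) = 0x4DD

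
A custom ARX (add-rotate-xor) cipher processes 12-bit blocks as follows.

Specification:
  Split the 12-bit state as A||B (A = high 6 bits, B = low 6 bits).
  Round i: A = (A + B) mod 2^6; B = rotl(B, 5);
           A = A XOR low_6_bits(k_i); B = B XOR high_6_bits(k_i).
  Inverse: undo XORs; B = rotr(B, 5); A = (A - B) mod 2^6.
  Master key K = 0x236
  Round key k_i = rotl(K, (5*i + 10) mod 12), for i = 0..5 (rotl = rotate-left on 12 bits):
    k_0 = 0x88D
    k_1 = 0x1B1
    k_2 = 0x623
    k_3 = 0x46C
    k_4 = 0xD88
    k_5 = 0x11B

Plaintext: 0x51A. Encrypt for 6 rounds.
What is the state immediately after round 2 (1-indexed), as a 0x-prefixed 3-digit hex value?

s_0 = plaintext = 0x51A
s_1 = Round(s_0, k_0) = 0x8EF
s_2 = Round(s_1, k_1) = 0x8F1
s_3 = Round(s_2, k_2) = 0xDE0
s_4 = Round(s_3, k_3) = 0xEC1
s_5 = Round(s_4, k_4) = 0xD16
s_6 = Round(s_5, k_5) = 0x44F

0x8F1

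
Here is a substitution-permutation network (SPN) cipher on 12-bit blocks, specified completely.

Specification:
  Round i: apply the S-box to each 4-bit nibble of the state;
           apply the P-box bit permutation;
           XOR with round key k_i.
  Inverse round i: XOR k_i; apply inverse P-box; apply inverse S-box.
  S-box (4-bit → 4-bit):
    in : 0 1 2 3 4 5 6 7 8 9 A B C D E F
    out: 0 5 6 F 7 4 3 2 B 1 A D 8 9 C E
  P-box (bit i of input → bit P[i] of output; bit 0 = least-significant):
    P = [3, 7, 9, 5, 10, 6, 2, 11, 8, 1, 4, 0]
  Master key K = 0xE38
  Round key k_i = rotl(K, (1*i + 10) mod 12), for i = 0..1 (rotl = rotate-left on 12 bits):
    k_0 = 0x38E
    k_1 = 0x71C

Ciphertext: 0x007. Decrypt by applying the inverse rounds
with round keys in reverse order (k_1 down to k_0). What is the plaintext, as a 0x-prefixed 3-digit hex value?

s_0 = ciphertext = 0x007
s_1 = InvRound(s_0, k_1) = 0x391
s_2 = InvRound(s_1, k_0) = 0xF59

0xF59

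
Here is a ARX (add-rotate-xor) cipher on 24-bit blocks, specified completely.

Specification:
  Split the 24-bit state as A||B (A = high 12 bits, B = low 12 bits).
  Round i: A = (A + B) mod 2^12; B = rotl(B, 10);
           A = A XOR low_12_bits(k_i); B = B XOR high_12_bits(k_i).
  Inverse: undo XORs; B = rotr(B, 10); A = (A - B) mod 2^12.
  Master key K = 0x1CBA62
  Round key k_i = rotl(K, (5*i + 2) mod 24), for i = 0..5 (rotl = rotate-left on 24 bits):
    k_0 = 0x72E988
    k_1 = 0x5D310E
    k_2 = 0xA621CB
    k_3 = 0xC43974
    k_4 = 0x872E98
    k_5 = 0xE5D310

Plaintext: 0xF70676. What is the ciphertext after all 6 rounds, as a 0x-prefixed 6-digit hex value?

s_0 = plaintext = 0xF70676
s_1 = Round(s_0, k_0) = 0xC6EEB3
s_2 = Round(s_1, k_1) = 0xA2FA7F
s_3 = Round(s_2, k_2) = 0x5654FD
s_4 = Round(s_3, k_3) = 0x31697C
s_5 = Round(s_4, k_4) = 0x20AA2D
s_6 = Round(s_5, k_5) = 0xF278D6

0xF278D6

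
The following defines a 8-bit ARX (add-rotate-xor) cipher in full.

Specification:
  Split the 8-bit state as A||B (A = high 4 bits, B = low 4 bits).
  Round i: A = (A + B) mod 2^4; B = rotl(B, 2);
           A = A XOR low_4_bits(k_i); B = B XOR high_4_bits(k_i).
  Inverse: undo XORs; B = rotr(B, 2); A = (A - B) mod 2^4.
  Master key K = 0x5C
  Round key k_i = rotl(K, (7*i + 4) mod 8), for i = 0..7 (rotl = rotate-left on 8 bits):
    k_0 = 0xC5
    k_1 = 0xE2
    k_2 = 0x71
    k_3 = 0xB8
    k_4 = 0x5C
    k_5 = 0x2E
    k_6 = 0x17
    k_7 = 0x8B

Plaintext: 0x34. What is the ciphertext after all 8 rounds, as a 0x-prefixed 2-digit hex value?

0x44

s_0 = plaintext = 0x34
s_1 = Round(s_0, k_0) = 0x2D
s_2 = Round(s_1, k_1) = 0xD9
s_3 = Round(s_2, k_2) = 0x71
s_4 = Round(s_3, k_3) = 0x0F
s_5 = Round(s_4, k_4) = 0x3A
s_6 = Round(s_5, k_5) = 0x38
s_7 = Round(s_6, k_6) = 0xC3
s_8 = Round(s_7, k_7) = 0x44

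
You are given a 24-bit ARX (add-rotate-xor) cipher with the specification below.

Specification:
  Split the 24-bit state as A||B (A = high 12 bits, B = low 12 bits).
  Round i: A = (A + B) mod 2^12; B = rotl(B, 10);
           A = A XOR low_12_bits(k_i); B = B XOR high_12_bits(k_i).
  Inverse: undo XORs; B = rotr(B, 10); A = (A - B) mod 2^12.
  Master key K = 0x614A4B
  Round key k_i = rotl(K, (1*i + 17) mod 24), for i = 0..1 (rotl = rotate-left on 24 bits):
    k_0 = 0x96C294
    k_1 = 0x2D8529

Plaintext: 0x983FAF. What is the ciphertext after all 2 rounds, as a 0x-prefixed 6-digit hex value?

s_0 = plaintext = 0x983FAF
s_1 = Round(s_0, k_0) = 0xBA6687
s_2 = Round(s_1, k_1) = 0x704F79

0x704F79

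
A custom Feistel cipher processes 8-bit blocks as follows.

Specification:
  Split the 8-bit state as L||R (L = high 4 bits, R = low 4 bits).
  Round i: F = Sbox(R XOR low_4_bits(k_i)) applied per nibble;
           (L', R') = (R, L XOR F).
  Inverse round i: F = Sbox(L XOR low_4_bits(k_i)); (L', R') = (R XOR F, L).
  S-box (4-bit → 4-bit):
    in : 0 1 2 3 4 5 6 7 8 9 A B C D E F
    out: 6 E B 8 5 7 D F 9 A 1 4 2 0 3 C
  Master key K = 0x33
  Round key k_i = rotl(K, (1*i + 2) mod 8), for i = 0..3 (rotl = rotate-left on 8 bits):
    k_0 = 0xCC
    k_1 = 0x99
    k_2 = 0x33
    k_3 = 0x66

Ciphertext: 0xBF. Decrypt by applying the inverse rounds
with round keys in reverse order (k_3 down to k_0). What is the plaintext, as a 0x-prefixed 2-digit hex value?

0xE9

s_0 = ciphertext = 0xBF
s_1 = InvRound(s_0, k_3) = 0xFB
s_2 = InvRound(s_1, k_2) = 0x9F
s_3 = InvRound(s_2, k_1) = 0x99
s_4 = InvRound(s_3, k_0) = 0xE9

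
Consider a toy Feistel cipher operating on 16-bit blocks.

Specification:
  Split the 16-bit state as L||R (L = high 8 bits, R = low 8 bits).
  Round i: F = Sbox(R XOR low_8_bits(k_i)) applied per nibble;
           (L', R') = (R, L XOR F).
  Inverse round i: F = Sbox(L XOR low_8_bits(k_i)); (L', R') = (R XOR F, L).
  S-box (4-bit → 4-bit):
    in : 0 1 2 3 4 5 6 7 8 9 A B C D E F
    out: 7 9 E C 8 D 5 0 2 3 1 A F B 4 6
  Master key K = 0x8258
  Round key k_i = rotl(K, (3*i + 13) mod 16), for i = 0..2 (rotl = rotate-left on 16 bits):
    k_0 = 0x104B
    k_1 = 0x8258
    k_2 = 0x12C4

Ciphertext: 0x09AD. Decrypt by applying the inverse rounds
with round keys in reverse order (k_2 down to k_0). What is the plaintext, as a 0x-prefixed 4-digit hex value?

0x937D

s_0 = ciphertext = 0x09AD
s_1 = InvRound(s_0, k_2) = 0x5609
s_2 = InvRound(s_1, k_1) = 0x7D56
s_3 = InvRound(s_2, k_0) = 0x937D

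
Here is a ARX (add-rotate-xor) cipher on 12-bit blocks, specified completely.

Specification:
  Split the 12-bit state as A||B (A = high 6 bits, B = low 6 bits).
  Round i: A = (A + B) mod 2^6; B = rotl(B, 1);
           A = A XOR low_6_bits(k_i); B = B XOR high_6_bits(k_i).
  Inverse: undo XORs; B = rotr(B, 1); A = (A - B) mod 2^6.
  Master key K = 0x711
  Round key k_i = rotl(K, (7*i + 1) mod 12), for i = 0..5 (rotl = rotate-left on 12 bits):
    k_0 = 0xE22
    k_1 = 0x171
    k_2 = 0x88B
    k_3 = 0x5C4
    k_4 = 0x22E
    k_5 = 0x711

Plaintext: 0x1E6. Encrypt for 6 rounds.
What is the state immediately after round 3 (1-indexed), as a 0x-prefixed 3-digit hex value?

0xA3F

s_0 = plaintext = 0x1E6
s_1 = Round(s_0, k_0) = 0x3F5
s_2 = Round(s_1, k_1) = 0xD6E
s_3 = Round(s_2, k_2) = 0xA3F
s_4 = Round(s_3, k_3) = 0x8E8
s_5 = Round(s_4, k_4) = 0x959
s_6 = Round(s_5, k_5) = 0xBEE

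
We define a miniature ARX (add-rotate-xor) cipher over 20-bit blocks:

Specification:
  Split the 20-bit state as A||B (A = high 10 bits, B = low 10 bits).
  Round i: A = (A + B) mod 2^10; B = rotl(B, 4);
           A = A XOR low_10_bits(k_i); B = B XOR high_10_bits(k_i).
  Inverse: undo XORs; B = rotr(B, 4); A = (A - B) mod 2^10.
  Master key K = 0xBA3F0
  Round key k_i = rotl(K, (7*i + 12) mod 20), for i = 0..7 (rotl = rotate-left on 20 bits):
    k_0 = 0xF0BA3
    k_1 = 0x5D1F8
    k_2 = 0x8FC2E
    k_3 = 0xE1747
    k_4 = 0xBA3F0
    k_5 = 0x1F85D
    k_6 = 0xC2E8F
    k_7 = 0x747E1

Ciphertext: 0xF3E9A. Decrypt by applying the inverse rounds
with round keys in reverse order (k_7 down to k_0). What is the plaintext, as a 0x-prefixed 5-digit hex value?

0x0F02E

s_0 = ciphertext = 0xF3E9A
s_1 = InvRound(s_0, k_7) = 0x4EAF4
s_2 = InvRound(s_1, k_6) = 0xF5BDF
s_3 = InvRound(s_2, k_5) = 0xC447A
s_4 = InvRound(s_3, k_4) = 0x0E0A9
s_5 = InvRound(s_4, k_3) = 0x13732
s_6 = InvRound(s_5, k_2) = 0x44F50
s_7 = InvRound(s_6, k_1) = 0xF2522
s_8 = InvRound(s_7, k_0) = 0x0F02E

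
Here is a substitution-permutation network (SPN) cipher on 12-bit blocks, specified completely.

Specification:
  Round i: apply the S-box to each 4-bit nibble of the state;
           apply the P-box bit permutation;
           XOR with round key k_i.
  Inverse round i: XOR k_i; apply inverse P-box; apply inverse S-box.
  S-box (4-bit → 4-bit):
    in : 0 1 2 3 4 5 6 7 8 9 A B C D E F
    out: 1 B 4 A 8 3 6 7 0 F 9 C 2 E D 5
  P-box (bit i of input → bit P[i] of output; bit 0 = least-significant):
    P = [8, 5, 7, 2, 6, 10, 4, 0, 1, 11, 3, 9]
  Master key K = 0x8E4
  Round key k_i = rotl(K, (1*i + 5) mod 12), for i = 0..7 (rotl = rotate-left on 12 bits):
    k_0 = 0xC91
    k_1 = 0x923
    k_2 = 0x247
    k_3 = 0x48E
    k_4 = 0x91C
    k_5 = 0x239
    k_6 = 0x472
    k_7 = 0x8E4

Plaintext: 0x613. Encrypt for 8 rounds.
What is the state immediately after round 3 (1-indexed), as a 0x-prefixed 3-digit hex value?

0xD29

s_0 = plaintext = 0x613
s_1 = Round(s_0, k_0) = 0x0FC
s_2 = Round(s_1, k_1) = 0x951
s_3 = Round(s_2, k_2) = 0xD29
s_4 = Round(s_3, k_3) = 0xF32
s_5 = Round(s_4, k_4) = 0xD97
s_6 = Round(s_5, k_5) = 0xDC0
s_7 = Round(s_6, k_6) = 0xB7A
s_8 = Round(s_7, k_7) = 0xFB8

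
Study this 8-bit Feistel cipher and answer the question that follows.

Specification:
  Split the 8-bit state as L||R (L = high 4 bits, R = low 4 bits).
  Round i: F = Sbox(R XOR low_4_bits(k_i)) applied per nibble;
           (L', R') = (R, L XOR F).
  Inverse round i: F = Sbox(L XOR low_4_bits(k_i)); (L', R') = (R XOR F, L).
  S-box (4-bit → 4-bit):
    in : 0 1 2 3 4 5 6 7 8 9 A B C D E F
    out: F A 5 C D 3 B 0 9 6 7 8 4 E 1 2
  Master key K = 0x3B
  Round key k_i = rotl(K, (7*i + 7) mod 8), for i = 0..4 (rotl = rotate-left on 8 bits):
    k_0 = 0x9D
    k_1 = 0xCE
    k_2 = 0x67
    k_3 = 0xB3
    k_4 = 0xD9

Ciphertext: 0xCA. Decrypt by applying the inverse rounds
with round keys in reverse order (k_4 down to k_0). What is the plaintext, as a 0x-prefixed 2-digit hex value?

0xA7

s_0 = ciphertext = 0xCA
s_1 = InvRound(s_0, k_4) = 0x9C
s_2 = InvRound(s_1, k_3) = 0xB9
s_3 = InvRound(s_2, k_2) = 0xDB
s_4 = InvRound(s_3, k_1) = 0x7D
s_5 = InvRound(s_4, k_0) = 0xA7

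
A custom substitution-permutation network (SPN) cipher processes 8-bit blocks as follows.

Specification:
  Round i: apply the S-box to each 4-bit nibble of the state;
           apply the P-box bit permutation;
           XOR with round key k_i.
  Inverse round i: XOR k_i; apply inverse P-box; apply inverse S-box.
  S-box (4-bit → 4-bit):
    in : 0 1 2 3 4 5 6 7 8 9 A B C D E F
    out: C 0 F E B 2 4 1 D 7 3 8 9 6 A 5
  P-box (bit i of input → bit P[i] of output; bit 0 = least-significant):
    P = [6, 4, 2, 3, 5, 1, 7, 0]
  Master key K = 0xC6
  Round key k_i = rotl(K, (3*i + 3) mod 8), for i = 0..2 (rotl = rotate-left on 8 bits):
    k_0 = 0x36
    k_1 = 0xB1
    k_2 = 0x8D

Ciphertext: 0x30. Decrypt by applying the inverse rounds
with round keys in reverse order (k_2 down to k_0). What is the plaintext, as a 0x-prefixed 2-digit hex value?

0x35

s_0 = ciphertext = 0x30
s_1 = InvRound(s_0, k_2) = 0x83
s_2 = InvRound(s_1, k_1) = 0xA5
s_3 = InvRound(s_2, k_0) = 0x35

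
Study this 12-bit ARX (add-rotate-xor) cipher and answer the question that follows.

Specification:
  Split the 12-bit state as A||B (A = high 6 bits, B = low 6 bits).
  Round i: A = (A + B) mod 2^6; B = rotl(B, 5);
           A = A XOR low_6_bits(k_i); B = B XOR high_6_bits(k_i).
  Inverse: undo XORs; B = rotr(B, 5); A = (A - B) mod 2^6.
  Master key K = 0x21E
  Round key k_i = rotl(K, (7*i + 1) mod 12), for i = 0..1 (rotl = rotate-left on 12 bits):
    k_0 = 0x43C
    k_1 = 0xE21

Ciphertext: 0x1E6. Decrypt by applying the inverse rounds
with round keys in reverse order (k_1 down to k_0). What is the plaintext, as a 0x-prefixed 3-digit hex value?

0xF59

s_0 = ciphertext = 0x1E6
s_1 = InvRound(s_0, k_1) = 0xABC
s_2 = InvRound(s_1, k_0) = 0xF59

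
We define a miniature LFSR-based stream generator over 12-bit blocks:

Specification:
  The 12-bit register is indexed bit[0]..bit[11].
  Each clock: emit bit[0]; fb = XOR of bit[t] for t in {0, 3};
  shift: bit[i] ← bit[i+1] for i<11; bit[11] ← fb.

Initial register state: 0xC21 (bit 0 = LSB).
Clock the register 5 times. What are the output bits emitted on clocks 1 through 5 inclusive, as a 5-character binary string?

reg_0 = 0xC21
clock 1: out=1, reg = 0xE10
clock 2: out=0, reg = 0x708
clock 3: out=0, reg = 0xB84
clock 4: out=0, reg = 0x5C2
clock 5: out=0, reg = 0x2E1

10000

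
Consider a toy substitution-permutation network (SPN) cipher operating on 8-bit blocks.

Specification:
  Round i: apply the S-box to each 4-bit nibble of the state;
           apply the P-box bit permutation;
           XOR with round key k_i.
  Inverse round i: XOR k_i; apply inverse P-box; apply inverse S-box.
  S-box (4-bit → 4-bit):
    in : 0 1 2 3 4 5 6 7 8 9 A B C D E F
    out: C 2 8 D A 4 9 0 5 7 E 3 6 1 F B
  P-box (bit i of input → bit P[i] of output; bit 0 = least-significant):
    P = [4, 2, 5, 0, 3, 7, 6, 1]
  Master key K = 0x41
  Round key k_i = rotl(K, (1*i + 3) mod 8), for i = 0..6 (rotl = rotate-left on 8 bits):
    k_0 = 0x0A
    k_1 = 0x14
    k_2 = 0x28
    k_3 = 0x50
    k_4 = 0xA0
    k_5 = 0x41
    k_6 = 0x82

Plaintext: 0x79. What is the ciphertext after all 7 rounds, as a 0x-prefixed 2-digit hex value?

s_0 = plaintext = 0x79
s_1 = Round(s_0, k_0) = 0x3E
s_2 = Round(s_1, k_1) = 0x6B
s_3 = Round(s_2, k_2) = 0x36
s_4 = Round(s_3, k_3) = 0x0B
s_5 = Round(s_4, k_4) = 0xF6
s_6 = Round(s_5, k_5) = 0xDA
s_7 = Round(s_6, k_6) = 0xAF

0xAF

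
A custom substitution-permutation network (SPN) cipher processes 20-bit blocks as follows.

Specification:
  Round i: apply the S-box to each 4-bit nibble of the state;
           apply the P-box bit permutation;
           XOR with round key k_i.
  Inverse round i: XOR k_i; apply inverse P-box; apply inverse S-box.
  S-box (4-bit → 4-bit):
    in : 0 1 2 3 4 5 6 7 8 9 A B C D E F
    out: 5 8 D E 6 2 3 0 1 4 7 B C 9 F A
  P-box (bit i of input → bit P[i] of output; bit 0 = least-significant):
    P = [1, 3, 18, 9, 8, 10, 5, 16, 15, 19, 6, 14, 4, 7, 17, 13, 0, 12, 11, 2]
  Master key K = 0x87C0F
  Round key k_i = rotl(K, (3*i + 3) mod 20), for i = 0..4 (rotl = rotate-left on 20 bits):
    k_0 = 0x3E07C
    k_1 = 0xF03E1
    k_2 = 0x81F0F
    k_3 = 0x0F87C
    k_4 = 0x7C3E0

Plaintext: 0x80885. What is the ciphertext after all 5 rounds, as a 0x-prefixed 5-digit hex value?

s_0 = plaintext = 0x80885
s_1 = Round(s_0, k_0) = 0x16165
s_2 = Round(s_1, k_1) = 0xF467D
s_3 = Round(s_2, k_2) = 0x28D89
s_4 = Round(s_3, k_3) = 0x43169
s_5 = Round(s_4, k_4) = 0x1BE60

0x1BE60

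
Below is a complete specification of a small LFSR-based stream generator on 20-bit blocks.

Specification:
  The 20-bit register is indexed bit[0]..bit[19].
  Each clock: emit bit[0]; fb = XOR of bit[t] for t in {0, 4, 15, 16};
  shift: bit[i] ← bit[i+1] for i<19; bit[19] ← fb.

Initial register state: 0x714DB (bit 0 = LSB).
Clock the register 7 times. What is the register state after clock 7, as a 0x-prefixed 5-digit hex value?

0x1EE29

reg_0 = 0x714DB
clock 1: out=1, reg = 0xB8A6D
clock 2: out=1, reg = 0xDC536
clock 3: out=0, reg = 0xEE29B
clock 4: out=1, reg = 0xF714D
clock 5: out=1, reg = 0x7B8A6
clock 6: out=0, reg = 0x3DC53
clock 7: out=1, reg = 0x1EE29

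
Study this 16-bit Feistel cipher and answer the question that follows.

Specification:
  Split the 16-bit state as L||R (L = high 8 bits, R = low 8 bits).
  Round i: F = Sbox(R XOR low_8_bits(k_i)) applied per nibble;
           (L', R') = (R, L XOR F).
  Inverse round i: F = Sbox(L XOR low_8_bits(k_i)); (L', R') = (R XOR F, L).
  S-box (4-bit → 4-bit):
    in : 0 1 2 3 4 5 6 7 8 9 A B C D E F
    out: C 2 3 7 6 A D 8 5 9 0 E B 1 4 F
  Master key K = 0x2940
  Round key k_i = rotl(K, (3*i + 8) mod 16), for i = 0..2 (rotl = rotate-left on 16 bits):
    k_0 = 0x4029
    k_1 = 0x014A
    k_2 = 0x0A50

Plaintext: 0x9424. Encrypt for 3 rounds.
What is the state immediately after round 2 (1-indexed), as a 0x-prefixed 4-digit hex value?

s_0 = plaintext = 0x9424
s_1 = Round(s_0, k_0) = 0x2455
s_2 = Round(s_1, k_1) = 0x550B
s_3 = Round(s_2, k_2) = 0x0BFB

0x550B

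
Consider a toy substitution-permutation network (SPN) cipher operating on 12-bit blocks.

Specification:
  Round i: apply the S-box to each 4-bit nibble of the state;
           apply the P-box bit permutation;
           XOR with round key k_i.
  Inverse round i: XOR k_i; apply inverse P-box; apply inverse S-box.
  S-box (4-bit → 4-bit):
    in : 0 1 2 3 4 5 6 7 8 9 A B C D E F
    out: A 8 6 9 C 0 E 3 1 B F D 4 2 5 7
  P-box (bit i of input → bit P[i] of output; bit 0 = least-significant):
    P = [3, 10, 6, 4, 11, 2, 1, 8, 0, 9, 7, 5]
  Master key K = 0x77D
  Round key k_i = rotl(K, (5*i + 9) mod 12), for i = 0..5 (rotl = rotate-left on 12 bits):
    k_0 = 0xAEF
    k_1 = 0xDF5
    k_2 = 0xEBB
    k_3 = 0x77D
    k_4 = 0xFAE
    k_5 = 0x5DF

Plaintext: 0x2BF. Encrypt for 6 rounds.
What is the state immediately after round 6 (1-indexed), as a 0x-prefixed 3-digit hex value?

s_0 = plaintext = 0x2BF
s_1 = Round(s_0, k_0) = 0x525
s_2 = Round(s_1, k_1) = 0xDF3
s_3 = Round(s_2, k_2) = 0x4A5
s_4 = Round(s_3, k_3) = 0xEDB
s_5 = Round(s_4, k_4) = 0xF73
s_6 = Round(s_5, k_5) = 0xF42

0xF42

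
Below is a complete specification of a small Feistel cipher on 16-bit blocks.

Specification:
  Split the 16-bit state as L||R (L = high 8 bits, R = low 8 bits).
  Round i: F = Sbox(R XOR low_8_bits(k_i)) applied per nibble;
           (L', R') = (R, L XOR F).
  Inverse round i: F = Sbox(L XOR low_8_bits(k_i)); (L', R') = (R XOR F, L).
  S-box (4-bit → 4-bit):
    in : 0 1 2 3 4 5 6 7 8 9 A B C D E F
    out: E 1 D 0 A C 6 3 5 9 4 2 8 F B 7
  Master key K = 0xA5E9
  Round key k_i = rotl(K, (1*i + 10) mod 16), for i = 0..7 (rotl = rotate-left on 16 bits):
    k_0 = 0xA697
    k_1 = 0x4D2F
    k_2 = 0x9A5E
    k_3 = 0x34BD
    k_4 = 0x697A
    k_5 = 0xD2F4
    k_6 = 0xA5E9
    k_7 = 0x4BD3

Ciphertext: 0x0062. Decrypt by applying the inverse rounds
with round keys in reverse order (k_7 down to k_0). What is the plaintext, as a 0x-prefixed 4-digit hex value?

s_0 = ciphertext = 0x0062
s_1 = InvRound(s_0, k_7) = 0x9200
s_2 = InvRound(s_1, k_6) = 0x3292
s_3 = InvRound(s_2, k_5) = 0x1432
s_4 = InvRound(s_3, k_4) = 0x5914
s_5 = InvRound(s_4, k_3) = 0xAE59
s_6 = InvRound(s_5, k_2) = 0x27AE
s_7 = InvRound(s_6, k_1) = 0x4B27
s_8 = InvRound(s_7, k_0) = 0xDF4B

0xDF4B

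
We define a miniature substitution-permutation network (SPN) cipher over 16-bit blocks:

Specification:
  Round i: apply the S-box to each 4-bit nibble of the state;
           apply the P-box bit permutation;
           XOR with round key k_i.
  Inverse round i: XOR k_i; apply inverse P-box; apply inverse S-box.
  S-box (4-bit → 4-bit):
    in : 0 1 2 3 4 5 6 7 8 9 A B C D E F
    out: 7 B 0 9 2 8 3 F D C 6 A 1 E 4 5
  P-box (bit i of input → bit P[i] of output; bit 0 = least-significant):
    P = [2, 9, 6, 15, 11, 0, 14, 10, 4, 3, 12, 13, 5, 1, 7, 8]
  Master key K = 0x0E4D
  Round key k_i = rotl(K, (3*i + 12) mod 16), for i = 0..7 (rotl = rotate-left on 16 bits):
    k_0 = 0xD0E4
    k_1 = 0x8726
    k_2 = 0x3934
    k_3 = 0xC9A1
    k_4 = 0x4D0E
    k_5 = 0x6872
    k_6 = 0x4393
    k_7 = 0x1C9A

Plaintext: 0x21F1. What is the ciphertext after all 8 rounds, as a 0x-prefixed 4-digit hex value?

0x7543

s_0 = plaintext = 0x21F1
s_1 = Round(s_0, k_0) = 0x3AF8
s_2 = Round(s_1, k_1) = 0x5E4A
s_3 = Round(s_2, k_2) = 0x2A75
s_4 = Round(s_3, k_3) = 0x15A8
s_5 = Round(s_4, k_4) = 0xAC69
s_6 = Round(s_5, k_5) = 0xE0A1
s_7 = Round(s_6, k_6) = 0x910E
s_8 = Round(s_7, k_7) = 0x7543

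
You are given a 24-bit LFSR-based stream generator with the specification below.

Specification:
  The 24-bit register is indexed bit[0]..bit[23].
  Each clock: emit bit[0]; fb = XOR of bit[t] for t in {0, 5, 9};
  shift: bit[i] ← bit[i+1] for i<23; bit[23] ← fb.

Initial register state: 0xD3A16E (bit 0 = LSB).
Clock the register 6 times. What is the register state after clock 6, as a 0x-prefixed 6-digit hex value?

reg_0 = 0xD3A16E
clock 1: out=0, reg = 0xE9D0B7
clock 2: out=1, reg = 0x74E85B
clock 3: out=1, reg = 0xBA742D
clock 4: out=1, reg = 0x5D3A16
clock 5: out=0, reg = 0xAE9D0B
clock 6: out=1, reg = 0xD74E85

0xD74E85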